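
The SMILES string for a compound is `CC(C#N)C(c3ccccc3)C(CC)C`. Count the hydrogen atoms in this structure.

Atom tally by fragment:
  CH3 → C:1 H:3
  CH(CN) → C:2 H:1 N:1
  CH(C6H5) → C:7 H:6
  CH(C2H5) → C:3 H:6
  CH3 → C:1 H:3
Element totals:
  C: 14
  H: 19
  N: 1

19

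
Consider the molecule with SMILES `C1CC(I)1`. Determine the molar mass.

Atom tally by fragment:
  cyclopropane ring core → C:3 H:6
  (− 1 ring H displaced by substituents)
  + I → I:1
Element totals:
  C: 3
  H: 5
  I: 1
Molecular formula: C3H5I.
  M = 3(12.011) + 5(1.008) + 126.904
    = 36.033 + 5.040 + 126.904 = 167.977

167.98 g/mol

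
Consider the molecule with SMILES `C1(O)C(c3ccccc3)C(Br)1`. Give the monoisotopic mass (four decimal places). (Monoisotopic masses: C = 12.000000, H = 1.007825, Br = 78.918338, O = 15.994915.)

Atom tally by fragment:
  cyclopropane ring core → C:3 H:6
  (− 3 ring H displaced by substituents)
  + OH → O:1 H:1
  + C6H5 → C:6 H:5
  + Br → Br:1
Element totals:
  C: 9
  H: 9
  Br: 1
  O: 1
Molecular formula: C9H9BrO.
  M = 9(12.0) + 9(1.007825) + 78.918338 + 15.994915
    = 108.000000 + 9.070425 + 78.918338 + 15.994915 = 211.983678

211.9837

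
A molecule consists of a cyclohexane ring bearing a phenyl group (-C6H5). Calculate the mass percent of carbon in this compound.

Atom tally by fragment:
  cyclohexane ring core → C:6 H:12
  (− 1 ring H displaced by substituents)
  + C6H5 → C:6 H:5
Element totals:
  C: 12
  H: 16
Molecular formula: C12H16.
Molar mass = 160.260 g/mol.
Mass from C: 12 × 12.011 = 144.132 g/mol.
%C = 144.132 / 160.260 × 100 = 89.94%.

89.94%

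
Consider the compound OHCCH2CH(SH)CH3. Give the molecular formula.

C4H8OS

Atom tally by fragment:
  OHCCH2 → C:2 H:3 O:1
  CH(SH) → C:1 H:2 S:1
  CH3 → C:1 H:3
Element totals:
  C: 4
  H: 8
  O: 1
  S: 1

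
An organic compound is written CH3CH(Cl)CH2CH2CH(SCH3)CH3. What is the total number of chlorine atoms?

1

Element totals:
  C: 7
  H: 15
  Cl: 1
  S: 1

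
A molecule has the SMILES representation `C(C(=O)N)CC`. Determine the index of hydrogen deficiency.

Atom tally by fragment:
  H2NOCCH2 → C:2 H:4 O:1 N:1
  CH2 → C:1 H:2
  CH3 → C:1 H:3
Element totals:
  C: 4
  H: 9
  N: 1
  O: 1
Molecular formula: C4H9NO.
DoU = (2C + 2 + N − H − X) / 2 = (2·4 + 2 + 1 − 9 − 0) / 2 = 1.

1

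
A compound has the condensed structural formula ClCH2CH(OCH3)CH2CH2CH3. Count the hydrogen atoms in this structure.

Atom tally by fragment:
  ClCH2 → C:1 H:2 Cl:1
  CH(OCH3) → C:2 H:4 O:1
  CH2 → C:1 H:2
  CH2 → C:1 H:2
  CH3 → C:1 H:3
Element totals:
  C: 6
  H: 13
  Cl: 1
  O: 1

13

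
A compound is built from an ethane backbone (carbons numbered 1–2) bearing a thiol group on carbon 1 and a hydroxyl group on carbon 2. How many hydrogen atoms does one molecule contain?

6

Atom tally by fragment:
  HSCH2 → C:1 H:3 S:1
  CH2OH → C:1 H:3 O:1
Element totals:
  C: 2
  H: 6
  O: 1
  S: 1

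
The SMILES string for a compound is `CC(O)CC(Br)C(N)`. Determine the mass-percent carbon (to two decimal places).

32.99%

Atom tally by fragment:
  CH3 → C:1 H:3
  CH(OH) → C:1 H:2 O:1
  CH2 → C:1 H:2
  CH(Br) → C:1 H:1 Br:1
  CH2NH2 → C:1 H:4 N:1
Element totals:
  C: 5
  H: 12
  Br: 1
  N: 1
  O: 1
Molecular formula: C5H12BrNO.
Molar mass = 182.061 g/mol.
Mass from C: 5 × 12.011 = 60.055 g/mol.
%C = 60.055 / 182.061 × 100 = 32.99%.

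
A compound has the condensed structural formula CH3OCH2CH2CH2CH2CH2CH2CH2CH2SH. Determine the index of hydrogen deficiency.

Atom tally by fragment:
  CH3OCH2 → C:2 H:5 O:1
  CH2 → C:1 H:2
  CH2 → C:1 H:2
  CH2 → C:1 H:2
  CH2 → C:1 H:2
  CH2 → C:1 H:2
  CH2 → C:1 H:2
  CH2SH → C:1 H:3 S:1
Element totals:
  C: 9
  H: 20
  O: 1
  S: 1
Molecular formula: C9H20OS.
DoU = (2C + 2 + N − H − X) / 2 = (2·9 + 2 + 0 − 20 − 0) / 2 = 0.

0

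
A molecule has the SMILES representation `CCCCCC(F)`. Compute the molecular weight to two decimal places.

Atom tally by fragment:
  CH3 → C:1 H:3
  CH2 → C:1 H:2
  CH2 → C:1 H:2
  CH2 → C:1 H:2
  CH2 → C:1 H:2
  CH2F → C:1 H:2 F:1
Element totals:
  C: 6
  H: 13
  F: 1
Molecular formula: C6H13F.
  M = 6(12.011) + 13(1.008) + 18.998
    = 72.066 + 13.104 + 18.998 = 104.168

104.17 g/mol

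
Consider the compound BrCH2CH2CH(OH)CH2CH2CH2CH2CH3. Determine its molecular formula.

Atom tally by fragment:
  BrCH2 → C:1 H:2 Br:1
  CH2 → C:1 H:2
  CH(OH) → C:1 H:2 O:1
  CH2 → C:1 H:2
  CH2 → C:1 H:2
  CH2 → C:1 H:2
  CH2 → C:1 H:2
  CH3 → C:1 H:3
Element totals:
  C: 8
  H: 17
  Br: 1
  O: 1

C8H17BrO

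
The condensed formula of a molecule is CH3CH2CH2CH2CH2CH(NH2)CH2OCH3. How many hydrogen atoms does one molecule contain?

19

Atom tally by fragment:
  CH3 → C:1 H:3
  CH2 → C:1 H:2
  CH2 → C:1 H:2
  CH2 → C:1 H:2
  CH2 → C:1 H:2
  CH(NH2) → C:1 H:3 N:1
  CH2OCH3 → C:2 H:5 O:1
Element totals:
  C: 8
  H: 19
  N: 1
  O: 1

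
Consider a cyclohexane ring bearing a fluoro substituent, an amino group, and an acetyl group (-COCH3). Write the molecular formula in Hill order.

Atom tally by fragment:
  cyclohexane ring core → C:6 H:12
  (− 3 ring H displaced by substituents)
  + F → F:1
  + NH2 → N:1 H:2
  + COCH3 → C:2 H:3 O:1
Element totals:
  C: 8
  H: 14
  F: 1
  N: 1
  O: 1

C8H14FNO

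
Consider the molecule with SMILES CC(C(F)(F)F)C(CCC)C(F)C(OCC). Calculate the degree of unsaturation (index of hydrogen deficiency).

0

Atom tally by fragment:
  CH3 → C:1 H:3
  CH(CF3) → C:2 H:1 F:3
  CH(CH2CH2CH3) → C:4 H:8
  CH(F) → C:1 H:1 F:1
  CH2OC2H5 → C:3 H:7 O:1
Element totals:
  C: 11
  H: 20
  F: 4
  O: 1
Molecular formula: C11H20F4O.
DoU = (2C + 2 + N − H − X) / 2 = (2·11 + 2 + 0 − 20 − 4) / 2 = 0.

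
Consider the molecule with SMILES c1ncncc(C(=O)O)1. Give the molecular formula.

C5H4N2O2

Atom tally by fragment:
  pyrimidine ring core → C:4 H:4 N:2
  (− 1 ring H displaced by substituents)
  + COOH → C:1 H:1 O:2
Element totals:
  C: 5
  H: 4
  N: 2
  O: 2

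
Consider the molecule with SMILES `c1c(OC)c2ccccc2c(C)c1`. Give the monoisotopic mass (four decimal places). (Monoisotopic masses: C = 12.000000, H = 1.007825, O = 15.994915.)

Atom tally by fragment:
  naphthalene ring system core → C:10 H:8
  (− 2 ring H displaced by substituents)
  + OCH3 → C:1 H:3 O:1
  + CH3 → C:1 H:3
Element totals:
  C: 12
  H: 12
  O: 1
Molecular formula: C12H12O.
  M = 12(12.0) + 12(1.007825) + 15.994915
    = 144.000000 + 12.093900 + 15.994915 = 172.088815

172.0888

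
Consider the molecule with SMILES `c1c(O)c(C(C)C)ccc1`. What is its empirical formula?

Atom tally by fragment:
  benzene ring core → C:6 H:6
  (− 2 ring H displaced by substituents)
  + OH → O:1 H:1
  + CH(CH3)2 → C:3 H:7
Element totals:
  C: 9
  H: 12
  O: 1
Molecular formula: C9H12O.
gcd of subscripts (9, 12, 1) = 1, so the empirical formula equals the molecular formula.

C9H12O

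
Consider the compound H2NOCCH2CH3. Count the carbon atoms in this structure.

Element totals:
  C: 3
  H: 7
  N: 1
  O: 1

3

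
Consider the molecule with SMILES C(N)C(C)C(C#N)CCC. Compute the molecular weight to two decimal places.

140.23 g/mol

Atom tally by fragment:
  H2NCH2 → C:1 H:4 N:1
  CH(CH3) → C:2 H:4
  CH(CN) → C:2 H:1 N:1
  CH2 → C:1 H:2
  CH2 → C:1 H:2
  CH3 → C:1 H:3
Element totals:
  C: 8
  H: 16
  N: 2
Molecular formula: C8H16N2.
  M = 8(12.011) + 16(1.008) + 2(14.007)
    = 96.088 + 16.128 + 28.014 = 140.230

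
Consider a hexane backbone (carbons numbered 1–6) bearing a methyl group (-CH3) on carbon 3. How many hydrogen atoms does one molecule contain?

16

Atom tally by fragment:
  CH3 → C:1 H:3
  CH2 → C:1 H:2
  CH(CH3) → C:2 H:4
  CH2 → C:1 H:2
  CH2 → C:1 H:2
  CH3 → C:1 H:3
Element totals:
  C: 7
  H: 16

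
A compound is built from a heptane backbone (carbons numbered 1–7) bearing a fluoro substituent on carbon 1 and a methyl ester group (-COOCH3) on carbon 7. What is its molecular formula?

C9H17FO2

Atom tally by fragment:
  FCH2 → C:1 H:2 F:1
  CH2 → C:1 H:2
  CH2 → C:1 H:2
  CH2 → C:1 H:2
  CH2 → C:1 H:2
  CH2 → C:1 H:2
  CH2COOCH3 → C:3 H:5 O:2
Element totals:
  C: 9
  H: 17
  F: 1
  O: 2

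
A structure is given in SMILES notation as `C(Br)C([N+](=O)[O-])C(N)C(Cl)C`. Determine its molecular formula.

C5H10BrClN2O2

Atom tally by fragment:
  BrCH2 → C:1 H:2 Br:1
  CH(NO2) → C:1 H:1 N:1 O:2
  CH(NH2) → C:1 H:3 N:1
  CH(Cl) → C:1 H:1 Cl:1
  CH3 → C:1 H:3
Element totals:
  C: 5
  H: 10
  Br: 1
  Cl: 1
  N: 2
  O: 2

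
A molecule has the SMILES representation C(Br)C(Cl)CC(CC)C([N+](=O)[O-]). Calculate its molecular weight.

Atom tally by fragment:
  BrCH2 → C:1 H:2 Br:1
  CH(Cl) → C:1 H:1 Cl:1
  CH2 → C:1 H:2
  CH(C2H5) → C:3 H:6
  CH2NO2 → C:1 H:2 N:1 O:2
Element totals:
  C: 7
  H: 13
  Br: 1
  Cl: 1
  N: 1
  O: 2
Molecular formula: C7H13BrClNO2.
  M = 7(12.011) + 13(1.008) + 79.904 + 35.45 + 14.007 + 2(15.999)
    = 84.077 + 13.104 + 79.904 + 35.450 + 14.007 + 31.998 = 258.540

258.54 g/mol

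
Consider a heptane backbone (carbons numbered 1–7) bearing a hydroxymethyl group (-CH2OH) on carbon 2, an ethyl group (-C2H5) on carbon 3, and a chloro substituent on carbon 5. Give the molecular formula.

C10H21ClO

Atom tally by fragment:
  CH3 → C:1 H:3
  CH(CH2OH) → C:2 H:4 O:1
  CH(C2H5) → C:3 H:6
  CH2 → C:1 H:2
  CH(Cl) → C:1 H:1 Cl:1
  CH2 → C:1 H:2
  CH3 → C:1 H:3
Element totals:
  C: 10
  H: 21
  Cl: 1
  O: 1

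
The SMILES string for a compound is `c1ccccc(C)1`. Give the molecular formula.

C7H8

Atom tally by fragment:
  benzene ring core → C:6 H:6
  (− 1 ring H displaced by substituents)
  + CH3 → C:1 H:3
Element totals:
  C: 7
  H: 8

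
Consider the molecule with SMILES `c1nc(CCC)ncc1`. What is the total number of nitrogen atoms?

2

Atom tally by fragment:
  pyrimidine ring core → C:4 H:4 N:2
  (− 1 ring H displaced by substituents)
  + CH2CH2CH3 → C:3 H:7
Element totals:
  C: 7
  H: 10
  N: 2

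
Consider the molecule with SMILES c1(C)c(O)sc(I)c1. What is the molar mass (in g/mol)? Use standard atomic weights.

Atom tally by fragment:
  thiophene ring core → C:4 H:4 S:1
  (− 3 ring H displaced by substituents)
  + CH3 → C:1 H:3
  + OH → O:1 H:1
  + I → I:1
Element totals:
  C: 5
  H: 5
  I: 1
  O: 1
  S: 1
Molecular formula: C5H5IOS.
  M = 5(12.011) + 5(1.008) + 126.904 + 15.999 + 32.06
    = 60.055 + 5.040 + 126.904 + 15.999 + 32.060 = 240.058

240.06 g/mol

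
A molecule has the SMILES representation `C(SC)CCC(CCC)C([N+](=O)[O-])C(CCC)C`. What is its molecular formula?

C14H29NO2S

Atom tally by fragment:
  CH3SCH2 → C:2 H:5 S:1
  CH2 → C:1 H:2
  CH2 → C:1 H:2
  CH(CH2CH2CH3) → C:4 H:8
  CH(NO2) → C:1 H:1 N:1 O:2
  CH(CH2CH2CH3) → C:4 H:8
  CH3 → C:1 H:3
Element totals:
  C: 14
  H: 29
  N: 1
  O: 2
  S: 1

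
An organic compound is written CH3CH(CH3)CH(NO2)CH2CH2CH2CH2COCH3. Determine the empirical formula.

Element totals:
  C: 10
  H: 19
  N: 1
  O: 3
Molecular formula: C10H19NO3.
gcd of subscripts (10, 19, 1, 3) = 1, so the empirical formula equals the molecular formula.

C10H19NO3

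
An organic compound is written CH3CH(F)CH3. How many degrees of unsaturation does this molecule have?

0

Atom tally by fragment:
  CH3 → C:1 H:3
  CH(F) → C:1 H:1 F:1
  CH3 → C:1 H:3
Element totals:
  C: 3
  H: 7
  F: 1
Molecular formula: C3H7F.
DoU = (2C + 2 + N − H − X) / 2 = (2·3 + 2 + 0 − 7 − 1) / 2 = 0.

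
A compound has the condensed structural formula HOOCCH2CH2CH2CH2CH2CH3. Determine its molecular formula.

Atom tally by fragment:
  HOOCCH2 → C:2 H:3 O:2
  CH2 → C:1 H:2
  CH2 → C:1 H:2
  CH2 → C:1 H:2
  CH2 → C:1 H:2
  CH3 → C:1 H:3
Element totals:
  C: 7
  H: 14
  O: 2

C7H14O2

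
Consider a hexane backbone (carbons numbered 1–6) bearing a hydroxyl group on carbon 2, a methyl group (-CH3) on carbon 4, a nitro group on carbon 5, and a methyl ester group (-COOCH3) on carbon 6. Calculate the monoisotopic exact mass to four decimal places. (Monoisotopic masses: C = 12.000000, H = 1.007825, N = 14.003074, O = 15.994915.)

Atom tally by fragment:
  CH3 → C:1 H:3
  CH(OH) → C:1 H:2 O:1
  CH2 → C:1 H:2
  CH(CH3) → C:2 H:4
  CH(NO2) → C:1 H:1 N:1 O:2
  CH2COOCH3 → C:3 H:5 O:2
Element totals:
  C: 9
  H: 17
  N: 1
  O: 5
Molecular formula: C9H17NO5.
  M = 9(12.0) + 17(1.007825) + 14.003074 + 5(15.994915)
    = 108.000000 + 17.133025 + 14.003074 + 79.974575 = 219.110674

219.1107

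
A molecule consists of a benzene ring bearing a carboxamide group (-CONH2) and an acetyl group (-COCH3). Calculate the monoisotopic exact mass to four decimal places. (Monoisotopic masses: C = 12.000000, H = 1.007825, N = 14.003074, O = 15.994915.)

Atom tally by fragment:
  benzene ring core → C:6 H:6
  (− 2 ring H displaced by substituents)
  + CONH2 → C:1 H:2 O:1 N:1
  + COCH3 → C:2 H:3 O:1
Element totals:
  C: 9
  H: 9
  N: 1
  O: 2
Molecular formula: C9H9NO2.
  M = 9(12.0) + 9(1.007825) + 14.003074 + 2(15.994915)
    = 108.000000 + 9.070425 + 14.003074 + 31.989830 = 163.063329

163.0633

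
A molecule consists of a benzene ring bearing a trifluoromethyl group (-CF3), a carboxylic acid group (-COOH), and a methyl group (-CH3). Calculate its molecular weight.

Atom tally by fragment:
  benzene ring core → C:6 H:6
  (− 3 ring H displaced by substituents)
  + CF3 → C:1 F:3
  + COOH → C:1 H:1 O:2
  + CH3 → C:1 H:3
Element totals:
  C: 9
  H: 7
  F: 3
  O: 2
Molecular formula: C9H7F3O2.
  M = 9(12.011) + 7(1.008) + 3(18.998) + 2(15.999)
    = 108.099 + 7.056 + 56.994 + 31.998 = 204.147

204.15 g/mol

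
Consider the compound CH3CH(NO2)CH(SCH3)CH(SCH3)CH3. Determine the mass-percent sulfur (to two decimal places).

30.63%

Atom tally by fragment:
  CH3 → C:1 H:3
  CH(NO2) → C:1 H:1 N:1 O:2
  CH(SCH3) → C:2 H:4 S:1
  CH(SCH3) → C:2 H:4 S:1
  CH3 → C:1 H:3
Element totals:
  C: 7
  H: 15
  N: 1
  O: 2
  S: 2
Molecular formula: C7H15NO2S2.
Molar mass = 209.322 g/mol.
Mass from S: 2 × 32.06 = 64.120 g/mol.
%S = 64.120 / 209.322 × 100 = 30.63%.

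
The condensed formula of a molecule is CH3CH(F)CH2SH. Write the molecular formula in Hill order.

Atom tally by fragment:
  CH3 → C:1 H:3
  CH(F) → C:1 H:1 F:1
  CH2SH → C:1 H:3 S:1
Element totals:
  C: 3
  H: 7
  F: 1
  S: 1

C3H7FS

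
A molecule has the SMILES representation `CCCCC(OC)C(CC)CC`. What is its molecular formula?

Atom tally by fragment:
  CH3 → C:1 H:3
  CH2 → C:1 H:2
  CH2 → C:1 H:2
  CH2 → C:1 H:2
  CH(OCH3) → C:2 H:4 O:1
  CH(C2H5) → C:3 H:6
  CH2 → C:1 H:2
  CH3 → C:1 H:3
Element totals:
  C: 11
  H: 24
  O: 1

C11H24O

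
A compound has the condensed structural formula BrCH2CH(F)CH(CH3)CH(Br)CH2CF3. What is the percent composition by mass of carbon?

25.48%

Element totals:
  C: 7
  H: 10
  Br: 2
  F: 4
Molecular formula: C7H10Br2F4.
Molar mass = 329.957 g/mol.
Mass from C: 7 × 12.011 = 84.077 g/mol.
%C = 84.077 / 329.957 × 100 = 25.48%.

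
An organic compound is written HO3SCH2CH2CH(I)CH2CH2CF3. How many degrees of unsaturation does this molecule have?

0

Atom tally by fragment:
  HO3SCH2 → C:1 H:3 S:1 O:3
  CH2 → C:1 H:2
  CH(I) → C:1 H:1 I:1
  CH2 → C:1 H:2
  CH2CF3 → C:2 H:2 F:3
Element totals:
  C: 6
  H: 10
  F: 3
  I: 1
  O: 3
  S: 1
Molecular formula: C6H10F3IO3S.
DoU = (2C + 2 + N − H − X) / 2 = (2·6 + 2 + 0 − 10 − 4) / 2 = 0.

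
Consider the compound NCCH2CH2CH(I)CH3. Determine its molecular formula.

Atom tally by fragment:
  NCCH2 → C:2 H:2 N:1
  CH2 → C:1 H:2
  CH(I) → C:1 H:1 I:1
  CH3 → C:1 H:3
Element totals:
  C: 5
  H: 8
  I: 1
  N: 1

C5H8IN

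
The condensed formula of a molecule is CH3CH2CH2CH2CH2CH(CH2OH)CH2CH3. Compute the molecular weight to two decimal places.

Atom tally by fragment:
  CH3 → C:1 H:3
  CH2 → C:1 H:2
  CH2 → C:1 H:2
  CH2 → C:1 H:2
  CH2 → C:1 H:2
  CH(CH2OH) → C:2 H:4 O:1
  CH2 → C:1 H:2
  CH3 → C:1 H:3
Element totals:
  C: 9
  H: 20
  O: 1
Molecular formula: C9H20O.
  M = 9(12.011) + 20(1.008) + 15.999
    = 108.099 + 20.160 + 15.999 = 144.258

144.26 g/mol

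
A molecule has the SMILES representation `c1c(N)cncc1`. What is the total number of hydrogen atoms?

Atom tally by fragment:
  pyridine ring core → C:5 H:5 N:1
  (− 1 ring H displaced by substituents)
  + NH2 → N:1 H:2
Element totals:
  C: 5
  H: 6
  N: 2

6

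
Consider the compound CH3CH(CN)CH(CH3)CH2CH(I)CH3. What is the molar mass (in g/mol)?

Atom tally by fragment:
  CH3 → C:1 H:3
  CH(CN) → C:2 H:1 N:1
  CH(CH3) → C:2 H:4
  CH2 → C:1 H:2
  CH(I) → C:1 H:1 I:1
  CH3 → C:1 H:3
Element totals:
  C: 8
  H: 14
  I: 1
  N: 1
Molecular formula: C8H14IN.
  M = 8(12.011) + 14(1.008) + 126.904 + 14.007
    = 96.088 + 14.112 + 126.904 + 14.007 = 251.111

251.11 g/mol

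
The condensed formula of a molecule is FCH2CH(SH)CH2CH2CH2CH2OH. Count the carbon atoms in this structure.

6

Atom tally by fragment:
  FCH2 → C:1 H:2 F:1
  CH(SH) → C:1 H:2 S:1
  CH2 → C:1 H:2
  CH2 → C:1 H:2
  CH2CH2OH → C:2 H:5 O:1
Element totals:
  C: 6
  H: 13
  F: 1
  O: 1
  S: 1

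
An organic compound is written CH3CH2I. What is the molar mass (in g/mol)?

Element totals:
  C: 2
  H: 5
  I: 1
Molecular formula: C2H5I.
  M = 2(12.011) + 5(1.008) + 126.904
    = 24.022 + 5.040 + 126.904 = 155.966

155.97 g/mol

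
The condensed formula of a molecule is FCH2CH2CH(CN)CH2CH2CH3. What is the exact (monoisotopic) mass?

129.0954

Atom tally by fragment:
  FCH2 → C:1 H:2 F:1
  CH2 → C:1 H:2
  CH(CN) → C:2 H:1 N:1
  CH2 → C:1 H:2
  CH2 → C:1 H:2
  CH3 → C:1 H:3
Element totals:
  C: 7
  H: 12
  F: 1
  N: 1
Molecular formula: C7H12FN.
  M = 7(12.0) + 12(1.007825) + 18.998403 + 14.003074
    = 84.000000 + 12.093900 + 18.998403 + 14.003074 = 129.095377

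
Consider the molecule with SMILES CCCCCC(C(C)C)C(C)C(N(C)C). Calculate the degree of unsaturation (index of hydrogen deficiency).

0

Atom tally by fragment:
  CH3 → C:1 H:3
  CH2 → C:1 H:2
  CH2 → C:1 H:2
  CH2 → C:1 H:2
  CH2 → C:1 H:2
  CH(CH(CH3)2) → C:4 H:8
  CH(CH3) → C:2 H:4
  CH2N(CH3)2 → C:3 H:8 N:1
Element totals:
  C: 14
  H: 31
  N: 1
Molecular formula: C14H31N.
DoU = (2C + 2 + N − H − X) / 2 = (2·14 + 2 + 1 − 31 − 0) / 2 = 0.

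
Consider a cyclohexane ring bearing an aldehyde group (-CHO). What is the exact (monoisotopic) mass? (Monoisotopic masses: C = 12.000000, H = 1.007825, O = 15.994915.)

112.0888

Atom tally by fragment:
  cyclohexane ring core → C:6 H:12
  (− 1 ring H displaced by substituents)
  + CHO → C:1 H:1 O:1
Element totals:
  C: 7
  H: 12
  O: 1
Molecular formula: C7H12O.
  M = 7(12.0) + 12(1.007825) + 15.994915
    = 84.000000 + 12.093900 + 15.994915 = 112.088815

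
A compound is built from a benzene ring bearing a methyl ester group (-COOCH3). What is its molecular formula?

Atom tally by fragment:
  benzene ring core → C:6 H:6
  (− 1 ring H displaced by substituents)
  + COOCH3 → C:2 H:3 O:2
Element totals:
  C: 8
  H: 8
  O: 2

C8H8O2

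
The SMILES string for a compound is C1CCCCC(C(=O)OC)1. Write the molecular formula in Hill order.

C8H14O2

Atom tally by fragment:
  cyclohexane ring core → C:6 H:12
  (− 1 ring H displaced by substituents)
  + COOCH3 → C:2 H:3 O:2
Element totals:
  C: 8
  H: 14
  O: 2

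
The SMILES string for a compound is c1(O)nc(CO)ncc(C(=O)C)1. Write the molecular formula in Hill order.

C7H8N2O3

Atom tally by fragment:
  pyrimidine ring core → C:4 H:4 N:2
  (− 3 ring H displaced by substituents)
  + OH → O:1 H:1
  + CH2OH → C:1 H:3 O:1
  + COCH3 → C:2 H:3 O:1
Element totals:
  C: 7
  H: 8
  N: 2
  O: 3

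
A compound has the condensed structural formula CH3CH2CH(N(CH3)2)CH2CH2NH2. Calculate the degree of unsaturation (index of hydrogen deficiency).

Element totals:
  C: 7
  H: 18
  N: 2
Molecular formula: C7H18N2.
DoU = (2C + 2 + N − H − X) / 2 = (2·7 + 2 + 2 − 18 − 0) / 2 = 0.

0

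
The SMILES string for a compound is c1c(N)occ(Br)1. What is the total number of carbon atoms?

4

Atom tally by fragment:
  furan ring core → C:4 H:4 O:1
  (− 2 ring H displaced by substituents)
  + NH2 → N:1 H:2
  + Br → Br:1
Element totals:
  C: 4
  H: 4
  Br: 1
  N: 1
  O: 1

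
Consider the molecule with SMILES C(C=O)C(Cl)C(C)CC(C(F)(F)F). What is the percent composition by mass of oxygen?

Atom tally by fragment:
  OHCCH2 → C:2 H:3 O:1
  CH(Cl) → C:1 H:1 Cl:1
  CH(CH3) → C:2 H:4
  CH2 → C:1 H:2
  CH2CF3 → C:2 H:2 F:3
Element totals:
  C: 8
  H: 12
  Cl: 1
  F: 3
  O: 1
Molecular formula: C8H12ClF3O.
Molar mass = 216.627 g/mol.
Mass from O: 1 × 15.999 = 15.999 g/mol.
%O = 15.999 / 216.627 × 100 = 7.39%.

7.39%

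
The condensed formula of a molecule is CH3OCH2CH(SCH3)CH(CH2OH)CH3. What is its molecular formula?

C7H16O2S

Element totals:
  C: 7
  H: 16
  O: 2
  S: 1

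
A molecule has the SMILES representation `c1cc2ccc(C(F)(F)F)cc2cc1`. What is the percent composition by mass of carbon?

Atom tally by fragment:
  naphthalene ring system core → C:10 H:8
  (− 1 ring H displaced by substituents)
  + CF3 → C:1 F:3
Element totals:
  C: 11
  H: 7
  F: 3
Molecular formula: C11H7F3.
Molar mass = 196.171 g/mol.
Mass from C: 11 × 12.011 = 132.121 g/mol.
%C = 132.121 / 196.171 × 100 = 67.35%.

67.35%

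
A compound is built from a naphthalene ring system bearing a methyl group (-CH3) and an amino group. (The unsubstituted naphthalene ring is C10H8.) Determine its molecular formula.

Atom tally by fragment:
  naphthalene ring system core → C:10 H:8
  (− 2 ring H displaced by substituents)
  + CH3 → C:1 H:3
  + NH2 → N:1 H:2
Element totals:
  C: 11
  H: 11
  N: 1

C11H11N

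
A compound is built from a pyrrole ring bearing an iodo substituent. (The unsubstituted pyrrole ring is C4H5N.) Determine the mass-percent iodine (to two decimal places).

65.76%

Atom tally by fragment:
  pyrrole ring core → C:4 H:5 N:1
  (− 1 ring H displaced by substituents)
  + I → I:1
Element totals:
  C: 4
  H: 4
  I: 1
  N: 1
Molecular formula: C4H4IN.
Molar mass = 192.987 g/mol.
Mass from I: 1 × 126.904 = 126.904 g/mol.
%I = 126.904 / 192.987 × 100 = 65.76%.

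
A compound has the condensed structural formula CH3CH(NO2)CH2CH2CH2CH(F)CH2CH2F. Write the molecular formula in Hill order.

C8H15F2NO2

Atom tally by fragment:
  CH3 → C:1 H:3
  CH(NO2) → C:1 H:1 N:1 O:2
  CH2 → C:1 H:2
  CH2 → C:1 H:2
  CH2 → C:1 H:2
  CH(F) → C:1 H:1 F:1
  CH2 → C:1 H:2
  CH2F → C:1 H:2 F:1
Element totals:
  C: 8
  H: 15
  F: 2
  N: 1
  O: 2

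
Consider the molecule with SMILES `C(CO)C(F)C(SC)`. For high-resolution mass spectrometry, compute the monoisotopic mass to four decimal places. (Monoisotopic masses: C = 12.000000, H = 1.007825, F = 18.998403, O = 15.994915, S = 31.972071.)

138.0515

Atom tally by fragment:
  HOCH2CH2 → C:2 H:5 O:1
  CH(F) → C:1 H:1 F:1
  CH2SCH3 → C:2 H:5 S:1
Element totals:
  C: 5
  H: 11
  F: 1
  O: 1
  S: 1
Molecular formula: C5H11FOS.
  M = 5(12.0) + 11(1.007825) + 18.998403 + 15.994915 + 31.972071
    = 60.000000 + 11.086075 + 18.998403 + 15.994915 + 31.972071 = 138.051464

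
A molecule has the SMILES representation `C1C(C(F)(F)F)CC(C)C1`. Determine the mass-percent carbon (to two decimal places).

Atom tally by fragment:
  cyclopentane ring core → C:5 H:10
  (− 2 ring H displaced by substituents)
  + CF3 → C:1 F:3
  + CH3 → C:1 H:3
Element totals:
  C: 7
  H: 11
  F: 3
Molecular formula: C7H11F3.
Molar mass = 152.159 g/mol.
Mass from C: 7 × 12.011 = 84.077 g/mol.
%C = 84.077 / 152.159 × 100 = 55.26%.

55.26%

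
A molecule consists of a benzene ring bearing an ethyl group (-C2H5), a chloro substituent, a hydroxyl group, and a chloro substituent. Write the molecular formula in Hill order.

Atom tally by fragment:
  benzene ring core → C:6 H:6
  (− 4 ring H displaced by substituents)
  + C2H5 → C:2 H:5
  + Cl → Cl:1
  + OH → O:1 H:1
  + Cl → Cl:1
Element totals:
  C: 8
  H: 8
  Cl: 2
  O: 1

C8H8Cl2O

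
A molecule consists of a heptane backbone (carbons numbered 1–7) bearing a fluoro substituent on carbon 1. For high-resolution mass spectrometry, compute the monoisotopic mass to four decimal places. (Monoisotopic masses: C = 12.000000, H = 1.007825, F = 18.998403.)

Atom tally by fragment:
  FCH2 → C:1 H:2 F:1
  CH2 → C:1 H:2
  CH2 → C:1 H:2
  CH2 → C:1 H:2
  CH2 → C:1 H:2
  CH2 → C:1 H:2
  CH3 → C:1 H:3
Element totals:
  C: 7
  H: 15
  F: 1
Molecular formula: C7H15F.
  M = 7(12.0) + 15(1.007825) + 18.998403
    = 84.000000 + 15.117375 + 18.998403 = 118.115778

118.1158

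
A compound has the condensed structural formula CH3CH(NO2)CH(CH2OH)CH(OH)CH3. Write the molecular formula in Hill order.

C6H13NO4

Atom tally by fragment:
  CH3 → C:1 H:3
  CH(NO2) → C:1 H:1 N:1 O:2
  CH(CH2OH) → C:2 H:4 O:1
  CH(OH) → C:1 H:2 O:1
  CH3 → C:1 H:3
Element totals:
  C: 6
  H: 13
  N: 1
  O: 4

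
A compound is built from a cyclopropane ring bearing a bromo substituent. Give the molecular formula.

C3H5Br

Atom tally by fragment:
  cyclopropane ring core → C:3 H:6
  (− 1 ring H displaced by substituents)
  + Br → Br:1
Element totals:
  C: 3
  H: 5
  Br: 1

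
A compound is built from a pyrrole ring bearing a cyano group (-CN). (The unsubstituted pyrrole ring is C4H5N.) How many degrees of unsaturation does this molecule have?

5

Atom tally by fragment:
  pyrrole ring core → C:4 H:5 N:1
  (− 1 ring H displaced by substituents)
  + CN → C:1 N:1
Element totals:
  C: 5
  H: 4
  N: 2
Molecular formula: C5H4N2.
DoU = (2C + 2 + N − H − X) / 2 = (2·5 + 2 + 2 − 4 − 0) / 2 = 5.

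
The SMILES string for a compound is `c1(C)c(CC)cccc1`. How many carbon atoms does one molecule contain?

Atom tally by fragment:
  benzene ring core → C:6 H:6
  (− 2 ring H displaced by substituents)
  + CH3 → C:1 H:3
  + C2H5 → C:2 H:5
Element totals:
  C: 9
  H: 12

9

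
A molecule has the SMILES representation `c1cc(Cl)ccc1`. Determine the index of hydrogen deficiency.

4

Atom tally by fragment:
  benzene ring core → C:6 H:6
  (− 1 ring H displaced by substituents)
  + Cl → Cl:1
Element totals:
  C: 6
  H: 5
  Cl: 1
Molecular formula: C6H5Cl.
DoU = (2C + 2 + N − H − X) / 2 = (2·6 + 2 + 0 − 5 − 1) / 2 = 4.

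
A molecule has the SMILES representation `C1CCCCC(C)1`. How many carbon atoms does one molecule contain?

Atom tally by fragment:
  cyclohexane ring core → C:6 H:12
  (− 1 ring H displaced by substituents)
  + CH3 → C:1 H:3
Element totals:
  C: 7
  H: 14

7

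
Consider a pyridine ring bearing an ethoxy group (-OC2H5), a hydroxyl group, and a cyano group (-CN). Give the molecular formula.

Atom tally by fragment:
  pyridine ring core → C:5 H:5 N:1
  (− 3 ring H displaced by substituents)
  + OC2H5 → C:2 H:5 O:1
  + OH → O:1 H:1
  + CN → C:1 N:1
Element totals:
  C: 8
  H: 8
  N: 2
  O: 2

C8H8N2O2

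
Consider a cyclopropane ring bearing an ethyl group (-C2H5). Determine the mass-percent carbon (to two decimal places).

Atom tally by fragment:
  cyclopropane ring core → C:3 H:6
  (− 1 ring H displaced by substituents)
  + C2H5 → C:2 H:5
Element totals:
  C: 5
  H: 10
Molecular formula: C5H10.
Molar mass = 70.135 g/mol.
Mass from C: 5 × 12.011 = 60.055 g/mol.
%C = 60.055 / 70.135 × 100 = 85.63%.

85.63%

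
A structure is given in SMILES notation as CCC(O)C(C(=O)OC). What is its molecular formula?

C6H12O3

Atom tally by fragment:
  CH3 → C:1 H:3
  CH2 → C:1 H:2
  CH(OH) → C:1 H:2 O:1
  CH2COOCH3 → C:3 H:5 O:2
Element totals:
  C: 6
  H: 12
  O: 3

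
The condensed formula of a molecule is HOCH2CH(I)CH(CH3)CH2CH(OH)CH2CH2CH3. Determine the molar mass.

Atom tally by fragment:
  HOCH2 → C:1 H:3 O:1
  CH(I) → C:1 H:1 I:1
  CH(CH3) → C:2 H:4
  CH2 → C:1 H:2
  CH(OH) → C:1 H:2 O:1
  CH2 → C:1 H:2
  CH2 → C:1 H:2
  CH3 → C:1 H:3
Element totals:
  C: 9
  H: 19
  I: 1
  O: 2
Molecular formula: C9H19IO2.
  M = 9(12.011) + 19(1.008) + 126.904 + 2(15.999)
    = 108.099 + 19.152 + 126.904 + 31.998 = 286.153

286.15 g/mol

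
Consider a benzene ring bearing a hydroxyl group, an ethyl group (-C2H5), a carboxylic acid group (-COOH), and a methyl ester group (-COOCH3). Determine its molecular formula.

C11H12O5

Atom tally by fragment:
  benzene ring core → C:6 H:6
  (− 4 ring H displaced by substituents)
  + OH → O:1 H:1
  + C2H5 → C:2 H:5
  + COOH → C:1 H:1 O:2
  + COOCH3 → C:2 H:3 O:2
Element totals:
  C: 11
  H: 12
  O: 5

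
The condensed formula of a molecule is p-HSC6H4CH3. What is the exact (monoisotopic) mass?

Atom tally by fragment:
  benzene ring core → C:6 H:6
  (− 2 ring H displaced by substituents)
  + SH → S:1 H:1
  + CH3 → C:1 H:3
Element totals:
  C: 7
  H: 8
  S: 1
Molecular formula: C7H8S.
  M = 7(12.0) + 8(1.007825) + 31.972071
    = 84.000000 + 8.062600 + 31.972071 = 124.034671

124.0347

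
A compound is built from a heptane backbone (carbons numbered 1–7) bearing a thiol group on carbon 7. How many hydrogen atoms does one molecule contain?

16

Atom tally by fragment:
  CH3 → C:1 H:3
  CH2 → C:1 H:2
  CH2 → C:1 H:2
  CH2 → C:1 H:2
  CH2 → C:1 H:2
  CH2 → C:1 H:2
  CH2SH → C:1 H:3 S:1
Element totals:
  C: 7
  H: 16
  S: 1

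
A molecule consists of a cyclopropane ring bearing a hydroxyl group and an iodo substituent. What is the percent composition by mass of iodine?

68.98%

Atom tally by fragment:
  cyclopropane ring core → C:3 H:6
  (− 2 ring H displaced by substituents)
  + OH → O:1 H:1
  + I → I:1
Element totals:
  C: 3
  H: 5
  I: 1
  O: 1
Molecular formula: C3H5IO.
Molar mass = 183.976 g/mol.
Mass from I: 1 × 126.904 = 126.904 g/mol.
%I = 126.904 / 183.976 × 100 = 68.98%.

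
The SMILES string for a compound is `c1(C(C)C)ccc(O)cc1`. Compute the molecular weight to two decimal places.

136.19 g/mol

Atom tally by fragment:
  benzene ring core → C:6 H:6
  (− 2 ring H displaced by substituents)
  + CH(CH3)2 → C:3 H:7
  + OH → O:1 H:1
Element totals:
  C: 9
  H: 12
  O: 1
Molecular formula: C9H12O.
  M = 9(12.011) + 12(1.008) + 15.999
    = 108.099 + 12.096 + 15.999 = 136.194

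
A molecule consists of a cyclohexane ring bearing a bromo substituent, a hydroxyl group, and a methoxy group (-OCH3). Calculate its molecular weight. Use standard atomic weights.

Atom tally by fragment:
  cyclohexane ring core → C:6 H:12
  (− 3 ring H displaced by substituents)
  + Br → Br:1
  + OH → O:1 H:1
  + OCH3 → C:1 H:3 O:1
Element totals:
  C: 7
  H: 13
  Br: 1
  O: 2
Molecular formula: C7H13BrO2.
  M = 7(12.011) + 13(1.008) + 79.904 + 2(15.999)
    = 84.077 + 13.104 + 79.904 + 31.998 = 209.083

209.08 g/mol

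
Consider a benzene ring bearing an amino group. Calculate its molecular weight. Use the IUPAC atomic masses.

93.13 g/mol

Atom tally by fragment:
  benzene ring core → C:6 H:6
  (− 1 ring H displaced by substituents)
  + NH2 → N:1 H:2
Element totals:
  C: 6
  H: 7
  N: 1
Molecular formula: C6H7N.
  M = 6(12.011) + 7(1.008) + 14.007
    = 72.066 + 7.056 + 14.007 = 93.129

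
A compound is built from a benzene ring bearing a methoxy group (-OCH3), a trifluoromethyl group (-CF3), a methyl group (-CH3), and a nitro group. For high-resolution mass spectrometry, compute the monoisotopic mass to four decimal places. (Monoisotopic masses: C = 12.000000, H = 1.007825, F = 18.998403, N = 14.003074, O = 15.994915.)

Atom tally by fragment:
  benzene ring core → C:6 H:6
  (− 4 ring H displaced by substituents)
  + OCH3 → C:1 H:3 O:1
  + CF3 → C:1 F:3
  + CH3 → C:1 H:3
  + NO2 → N:1 O:2
Element totals:
  C: 9
  H: 8
  F: 3
  N: 1
  O: 3
Molecular formula: C9H8F3NO3.
  M = 9(12.0) + 8(1.007825) + 3(18.998403) + 14.003074 + 3(15.994915)
    = 108.000000 + 8.062600 + 56.995209 + 14.003074 + 47.984745 = 235.045628

235.0456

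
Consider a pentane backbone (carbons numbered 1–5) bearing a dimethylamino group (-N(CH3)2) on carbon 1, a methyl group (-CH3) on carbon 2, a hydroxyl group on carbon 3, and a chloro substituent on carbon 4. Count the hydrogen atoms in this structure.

18

Atom tally by fragment:
  (CH3)2NCH2 → C:3 H:8 N:1
  CH(CH3) → C:2 H:4
  CH(OH) → C:1 H:2 O:1
  CH(Cl) → C:1 H:1 Cl:1
  CH3 → C:1 H:3
Element totals:
  C: 8
  H: 18
  Cl: 1
  N: 1
  O: 1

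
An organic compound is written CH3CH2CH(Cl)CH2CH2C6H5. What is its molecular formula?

Element totals:
  C: 11
  H: 15
  Cl: 1

C11H15Cl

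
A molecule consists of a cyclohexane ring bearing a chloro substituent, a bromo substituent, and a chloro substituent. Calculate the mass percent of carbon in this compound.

Atom tally by fragment:
  cyclohexane ring core → C:6 H:12
  (− 3 ring H displaced by substituents)
  + Cl → Cl:1
  + Br → Br:1
  + Cl → Cl:1
Element totals:
  C: 6
  H: 9
  Br: 1
  Cl: 2
Molecular formula: C6H9BrCl2.
Molar mass = 231.942 g/mol.
Mass from C: 6 × 12.011 = 72.066 g/mol.
%C = 72.066 / 231.942 × 100 = 31.07%.

31.07%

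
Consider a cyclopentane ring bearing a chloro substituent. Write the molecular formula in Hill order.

C5H9Cl

Atom tally by fragment:
  cyclopentane ring core → C:5 H:10
  (− 1 ring H displaced by substituents)
  + Cl → Cl:1
Element totals:
  C: 5
  H: 9
  Cl: 1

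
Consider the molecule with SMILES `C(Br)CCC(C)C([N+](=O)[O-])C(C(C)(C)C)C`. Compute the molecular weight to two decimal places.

294.23 g/mol

Atom tally by fragment:
  BrCH2 → C:1 H:2 Br:1
  CH2 → C:1 H:2
  CH2 → C:1 H:2
  CH(CH3) → C:2 H:4
  CH(NO2) → C:1 H:1 N:1 O:2
  CH(C(CH3)3) → C:5 H:10
  CH3 → C:1 H:3
Element totals:
  C: 12
  H: 24
  Br: 1
  N: 1
  O: 2
Molecular formula: C12H24BrNO2.
  M = 12(12.011) + 24(1.008) + 79.904 + 14.007 + 2(15.999)
    = 144.132 + 24.192 + 79.904 + 14.007 + 31.998 = 294.233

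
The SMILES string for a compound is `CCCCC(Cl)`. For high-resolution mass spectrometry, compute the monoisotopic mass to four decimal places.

Atom tally by fragment:
  CH3 → C:1 H:3
  CH2 → C:1 H:2
  CH2 → C:1 H:2
  CH2 → C:1 H:2
  CH2Cl → C:1 H:2 Cl:1
Element totals:
  C: 5
  H: 11
  Cl: 1
Molecular formula: C5H11Cl.
  M = 5(12.0) + 11(1.007825) + 34.968853
    = 60.000000 + 11.086075 + 34.968853 = 106.054928

106.0549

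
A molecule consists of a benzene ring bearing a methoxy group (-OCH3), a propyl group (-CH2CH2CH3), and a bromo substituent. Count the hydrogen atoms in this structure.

13

Atom tally by fragment:
  benzene ring core → C:6 H:6
  (− 3 ring H displaced by substituents)
  + OCH3 → C:1 H:3 O:1
  + CH2CH2CH3 → C:3 H:7
  + Br → Br:1
Element totals:
  C: 10
  H: 13
  Br: 1
  O: 1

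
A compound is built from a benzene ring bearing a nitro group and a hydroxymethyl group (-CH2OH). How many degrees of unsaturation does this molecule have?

5

Atom tally by fragment:
  benzene ring core → C:6 H:6
  (− 2 ring H displaced by substituents)
  + NO2 → N:1 O:2
  + CH2OH → C:1 H:3 O:1
Element totals:
  C: 7
  H: 7
  N: 1
  O: 3
Molecular formula: C7H7NO3.
DoU = (2C + 2 + N − H − X) / 2 = (2·7 + 2 + 1 − 7 − 0) / 2 = 5.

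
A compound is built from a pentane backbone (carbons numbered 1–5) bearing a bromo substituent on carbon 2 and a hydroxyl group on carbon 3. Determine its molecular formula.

C5H11BrO

Atom tally by fragment:
  CH3 → C:1 H:3
  CH(Br) → C:1 H:1 Br:1
  CH(OH) → C:1 H:2 O:1
  CH2 → C:1 H:2
  CH3 → C:1 H:3
Element totals:
  C: 5
  H: 11
  Br: 1
  O: 1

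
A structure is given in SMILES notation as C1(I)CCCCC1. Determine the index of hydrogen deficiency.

Atom tally by fragment:
  cyclohexane ring core → C:6 H:12
  (− 1 ring H displaced by substituents)
  + I → I:1
Element totals:
  C: 6
  H: 11
  I: 1
Molecular formula: C6H11I.
DoU = (2C + 2 + N − H − X) / 2 = (2·6 + 2 + 0 − 11 − 1) / 2 = 1.

1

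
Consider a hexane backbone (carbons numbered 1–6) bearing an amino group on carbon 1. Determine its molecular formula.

Atom tally by fragment:
  H2NCH2 → C:1 H:4 N:1
  CH2 → C:1 H:2
  CH2 → C:1 H:2
  CH2 → C:1 H:2
  CH2 → C:1 H:2
  CH3 → C:1 H:3
Element totals:
  C: 6
  H: 15
  N: 1

C6H15N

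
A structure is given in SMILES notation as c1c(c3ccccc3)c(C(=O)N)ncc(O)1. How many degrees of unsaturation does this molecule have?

9

Atom tally by fragment:
  pyridine ring core → C:5 H:5 N:1
  (− 3 ring H displaced by substituents)
  + C6H5 → C:6 H:5
  + CONH2 → C:1 H:2 O:1 N:1
  + OH → O:1 H:1
Element totals:
  C: 12
  H: 10
  N: 2
  O: 2
Molecular formula: C12H10N2O2.
DoU = (2C + 2 + N − H − X) / 2 = (2·12 + 2 + 2 − 10 − 0) / 2 = 9.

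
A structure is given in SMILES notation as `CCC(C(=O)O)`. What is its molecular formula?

C4H8O2

Atom tally by fragment:
  CH3 → C:1 H:3
  CH2 → C:1 H:2
  CH2COOH → C:2 H:3 O:2
Element totals:
  C: 4
  H: 8
  O: 2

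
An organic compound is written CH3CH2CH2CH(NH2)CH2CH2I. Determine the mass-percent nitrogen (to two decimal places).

6.17%

Element totals:
  C: 6
  H: 14
  I: 1
  N: 1
Molecular formula: C6H14IN.
Molar mass = 227.089 g/mol.
Mass from N: 1 × 14.007 = 14.007 g/mol.
%N = 14.007 / 227.089 × 100 = 6.17%.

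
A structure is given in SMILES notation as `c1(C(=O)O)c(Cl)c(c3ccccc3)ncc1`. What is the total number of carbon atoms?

Atom tally by fragment:
  pyridine ring core → C:5 H:5 N:1
  (− 3 ring H displaced by substituents)
  + COOH → C:1 H:1 O:2
  + Cl → Cl:1
  + C6H5 → C:6 H:5
Element totals:
  C: 12
  H: 8
  Cl: 1
  N: 1
  O: 2

12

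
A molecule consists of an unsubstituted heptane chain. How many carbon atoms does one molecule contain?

Atom tally by fragment:
  CH3 → C:1 H:3
  CH2 → C:1 H:2
  CH2 → C:1 H:2
  CH2 → C:1 H:2
  CH2 → C:1 H:2
  CH2 → C:1 H:2
  CH3 → C:1 H:3
Element totals:
  C: 7
  H: 16

7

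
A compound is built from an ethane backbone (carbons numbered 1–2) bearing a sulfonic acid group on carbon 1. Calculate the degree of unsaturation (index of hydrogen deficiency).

0

Atom tally by fragment:
  HO3SCH2 → C:1 H:3 S:1 O:3
  CH3 → C:1 H:3
Element totals:
  C: 2
  H: 6
  O: 3
  S: 1
Molecular formula: C2H6O3S.
DoU = (2C + 2 + N − H − X) / 2 = (2·2 + 2 + 0 − 6 − 0) / 2 = 0.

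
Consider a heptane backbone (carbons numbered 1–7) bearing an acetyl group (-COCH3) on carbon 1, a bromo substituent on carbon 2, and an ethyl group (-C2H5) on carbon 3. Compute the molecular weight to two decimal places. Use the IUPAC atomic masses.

Atom tally by fragment:
  CH3COCH2 → C:3 H:5 O:1
  CH(Br) → C:1 H:1 Br:1
  CH(C2H5) → C:3 H:6
  CH2 → C:1 H:2
  CH2 → C:1 H:2
  CH2 → C:1 H:2
  CH3 → C:1 H:3
Element totals:
  C: 11
  H: 21
  Br: 1
  O: 1
Molecular formula: C11H21BrO.
  M = 11(12.011) + 21(1.008) + 79.904 + 15.999
    = 132.121 + 21.168 + 79.904 + 15.999 = 249.192

249.19 g/mol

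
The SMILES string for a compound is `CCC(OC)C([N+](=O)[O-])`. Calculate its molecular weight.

133.15 g/mol

Atom tally by fragment:
  CH3 → C:1 H:3
  CH2 → C:1 H:2
  CH(OCH3) → C:2 H:4 O:1
  CH2NO2 → C:1 H:2 N:1 O:2
Element totals:
  C: 5
  H: 11
  N: 1
  O: 3
Molecular formula: C5H11NO3.
  M = 5(12.011) + 11(1.008) + 14.007 + 3(15.999)
    = 60.055 + 11.088 + 14.007 + 47.997 = 133.147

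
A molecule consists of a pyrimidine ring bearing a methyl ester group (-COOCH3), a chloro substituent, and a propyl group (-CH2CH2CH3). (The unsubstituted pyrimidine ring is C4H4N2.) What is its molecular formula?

Atom tally by fragment:
  pyrimidine ring core → C:4 H:4 N:2
  (− 3 ring H displaced by substituents)
  + COOCH3 → C:2 H:3 O:2
  + Cl → Cl:1
  + CH2CH2CH3 → C:3 H:7
Element totals:
  C: 9
  H: 11
  Cl: 1
  N: 2
  O: 2

C9H11ClN2O2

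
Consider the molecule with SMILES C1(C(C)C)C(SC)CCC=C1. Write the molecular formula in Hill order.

Atom tally by fragment:
  cyclohexene ring core → C:6 H:10
  (− 2 ring H displaced by substituents)
  + CH(CH3)2 → C:3 H:7
  + SCH3 → C:1 H:3 S:1
Element totals:
  C: 10
  H: 18
  S: 1

C10H18S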